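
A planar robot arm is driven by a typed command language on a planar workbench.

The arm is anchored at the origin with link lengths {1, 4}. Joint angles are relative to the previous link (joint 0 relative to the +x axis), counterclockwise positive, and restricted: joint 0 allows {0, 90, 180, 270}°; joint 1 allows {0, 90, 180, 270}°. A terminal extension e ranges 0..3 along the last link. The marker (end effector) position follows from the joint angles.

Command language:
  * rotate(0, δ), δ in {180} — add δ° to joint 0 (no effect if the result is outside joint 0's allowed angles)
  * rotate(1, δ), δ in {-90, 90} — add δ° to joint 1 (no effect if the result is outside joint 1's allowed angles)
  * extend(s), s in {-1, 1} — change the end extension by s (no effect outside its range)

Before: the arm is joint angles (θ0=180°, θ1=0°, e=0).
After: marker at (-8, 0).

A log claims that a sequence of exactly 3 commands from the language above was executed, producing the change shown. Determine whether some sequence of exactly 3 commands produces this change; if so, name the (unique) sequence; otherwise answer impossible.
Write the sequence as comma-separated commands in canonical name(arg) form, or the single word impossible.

extend(1), extend(1), extend(1)

initial: joint angles (θ0=180°, θ1=0°, e=0)
t=1 extend(1) ⇒ joint angles (θ0=180°, θ1=0°, e=1)
t=2 extend(1) ⇒ joint angles (θ0=180°, θ1=0°, e=2)
t=3 extend(1) ⇒ joint angles (θ0=180°, θ1=0°, e=3)
uniquely the one of 125 3-step routes that fits.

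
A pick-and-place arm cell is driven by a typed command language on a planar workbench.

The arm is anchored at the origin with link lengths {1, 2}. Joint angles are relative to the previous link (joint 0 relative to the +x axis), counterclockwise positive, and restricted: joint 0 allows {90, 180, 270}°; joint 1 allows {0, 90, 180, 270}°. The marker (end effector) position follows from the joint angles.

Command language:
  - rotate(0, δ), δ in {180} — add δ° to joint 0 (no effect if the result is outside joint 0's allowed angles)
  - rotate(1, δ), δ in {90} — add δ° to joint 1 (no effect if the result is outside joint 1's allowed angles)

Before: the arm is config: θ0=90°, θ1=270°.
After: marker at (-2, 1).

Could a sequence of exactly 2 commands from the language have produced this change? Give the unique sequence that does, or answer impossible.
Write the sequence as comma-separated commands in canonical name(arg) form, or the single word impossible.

rotate(1, 90), rotate(1, 90)

start: config: θ0=90°, θ1=270°
1. rotate(1, 90) → config: θ0=90°, θ1=0°
2. rotate(1, 90) → config: θ0=90°, θ1=90°
all 4 alternatives checked — unique.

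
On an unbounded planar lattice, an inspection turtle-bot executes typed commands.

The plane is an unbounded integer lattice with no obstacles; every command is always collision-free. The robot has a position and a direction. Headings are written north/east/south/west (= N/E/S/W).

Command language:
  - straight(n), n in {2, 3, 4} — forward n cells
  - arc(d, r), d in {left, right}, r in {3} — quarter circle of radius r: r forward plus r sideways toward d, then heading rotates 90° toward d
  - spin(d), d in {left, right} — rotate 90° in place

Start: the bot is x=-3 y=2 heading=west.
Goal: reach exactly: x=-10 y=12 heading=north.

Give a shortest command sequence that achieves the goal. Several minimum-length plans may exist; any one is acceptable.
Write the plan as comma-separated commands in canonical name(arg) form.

begin: x=-3 y=2 heading=west
[1] after straight(4): x=-7 y=2 heading=west
[2] after arc(right, 3): x=-10 y=5 heading=north
[3] after straight(4): x=-10 y=9 heading=north
[4] after straight(3): x=-10 y=12 heading=north
minimal: 4 command(s), checked below 4.

straight(4), arc(right, 3), straight(4), straight(3)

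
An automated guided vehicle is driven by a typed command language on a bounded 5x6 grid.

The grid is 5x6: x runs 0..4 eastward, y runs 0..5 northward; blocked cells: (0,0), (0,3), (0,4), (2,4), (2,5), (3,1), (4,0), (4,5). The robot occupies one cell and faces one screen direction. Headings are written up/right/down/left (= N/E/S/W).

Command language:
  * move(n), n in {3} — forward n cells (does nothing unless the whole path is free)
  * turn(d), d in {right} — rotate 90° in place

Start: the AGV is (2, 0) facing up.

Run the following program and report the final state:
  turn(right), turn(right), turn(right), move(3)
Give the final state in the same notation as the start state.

(2, 0) facing left

start: (2, 0) facing up
t=1 turn(right) ⇒ (2, 0) facing right
t=2 turn(right) ⇒ (2, 0) facing down
t=3 turn(right) ⇒ (2, 0) facing left
t=4 move(3) ⇒ (2, 0) facing left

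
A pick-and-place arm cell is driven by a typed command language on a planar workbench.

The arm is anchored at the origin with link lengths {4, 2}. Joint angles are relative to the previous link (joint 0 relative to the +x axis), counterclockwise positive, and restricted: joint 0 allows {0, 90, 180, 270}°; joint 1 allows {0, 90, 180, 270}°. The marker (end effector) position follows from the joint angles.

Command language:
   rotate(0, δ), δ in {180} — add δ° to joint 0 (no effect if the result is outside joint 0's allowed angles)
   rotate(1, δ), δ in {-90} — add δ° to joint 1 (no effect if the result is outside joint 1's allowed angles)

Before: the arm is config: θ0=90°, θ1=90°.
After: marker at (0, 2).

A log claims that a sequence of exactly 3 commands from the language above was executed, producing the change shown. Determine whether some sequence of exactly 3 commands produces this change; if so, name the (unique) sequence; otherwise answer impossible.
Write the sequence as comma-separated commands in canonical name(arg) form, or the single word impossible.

initial: config: θ0=90°, θ1=90°
t=1 rotate(1, -90) ⇒ config: θ0=90°, θ1=0°
t=2 rotate(1, -90) ⇒ config: θ0=90°, θ1=270°
t=3 rotate(1, -90) ⇒ config: θ0=90°, θ1=180°
no rival 3-sequence matches.

rotate(1, -90), rotate(1, -90), rotate(1, -90)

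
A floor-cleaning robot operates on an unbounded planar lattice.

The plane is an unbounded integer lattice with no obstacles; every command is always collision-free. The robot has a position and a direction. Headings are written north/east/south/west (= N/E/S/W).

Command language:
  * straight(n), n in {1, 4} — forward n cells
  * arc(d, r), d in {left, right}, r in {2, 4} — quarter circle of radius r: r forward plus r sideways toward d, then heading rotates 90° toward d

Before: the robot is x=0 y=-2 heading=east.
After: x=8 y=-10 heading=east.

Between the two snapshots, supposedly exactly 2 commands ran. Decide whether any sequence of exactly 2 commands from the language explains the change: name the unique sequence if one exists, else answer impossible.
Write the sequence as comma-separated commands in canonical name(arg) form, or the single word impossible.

key: still facing E at the end — net rotation zero over 2 steps
initial: x=0 y=-2 heading=east
t=1 arc(right, 4) ⇒ x=4 y=-6 heading=south
t=2 arc(left, 4) ⇒ x=8 y=-10 heading=east
no rival 2-sequence matches.

arc(right, 4), arc(left, 4)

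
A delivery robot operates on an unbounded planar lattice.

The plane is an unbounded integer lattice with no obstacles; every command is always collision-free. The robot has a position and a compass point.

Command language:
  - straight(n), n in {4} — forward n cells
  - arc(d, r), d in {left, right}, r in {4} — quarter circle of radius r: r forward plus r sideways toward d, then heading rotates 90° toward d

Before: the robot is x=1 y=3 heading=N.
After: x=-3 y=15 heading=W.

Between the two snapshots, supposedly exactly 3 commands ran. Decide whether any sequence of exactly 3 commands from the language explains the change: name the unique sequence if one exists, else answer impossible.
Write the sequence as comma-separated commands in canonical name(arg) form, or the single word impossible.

key: running arc(left, 4) before straight(4) would end elsewhere — order is forced
start: x=1 y=3 heading=N
[1] after straight(4): x=1 y=7 heading=N
[2] after straight(4): x=1 y=11 heading=N
[3] after arc(left, 4): x=-3 y=15 heading=W
uniquely the one of 27 3-step routes that fits.

straight(4), straight(4), arc(left, 4)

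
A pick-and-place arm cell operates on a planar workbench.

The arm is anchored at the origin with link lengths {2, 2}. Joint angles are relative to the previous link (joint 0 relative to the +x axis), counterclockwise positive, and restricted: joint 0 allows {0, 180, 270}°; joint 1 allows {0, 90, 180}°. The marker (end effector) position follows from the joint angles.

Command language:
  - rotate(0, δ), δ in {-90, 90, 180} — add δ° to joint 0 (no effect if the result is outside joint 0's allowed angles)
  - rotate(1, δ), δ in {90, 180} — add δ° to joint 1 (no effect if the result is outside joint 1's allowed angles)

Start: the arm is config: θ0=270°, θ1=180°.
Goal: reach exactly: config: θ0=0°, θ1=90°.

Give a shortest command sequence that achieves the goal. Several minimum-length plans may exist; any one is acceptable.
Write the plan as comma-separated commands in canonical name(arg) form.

rotate(0, 90), rotate(1, 180), rotate(1, 90)

t0: config: θ0=270°, θ1=180°
[1] after rotate(0, 90): config: θ0=0°, θ1=180°
[2] after rotate(1, 180): config: θ0=0°, θ1=0°
[3] after rotate(1, 90): config: θ0=0°, θ1=90°
no 2-step plan works, so 3 is optimal.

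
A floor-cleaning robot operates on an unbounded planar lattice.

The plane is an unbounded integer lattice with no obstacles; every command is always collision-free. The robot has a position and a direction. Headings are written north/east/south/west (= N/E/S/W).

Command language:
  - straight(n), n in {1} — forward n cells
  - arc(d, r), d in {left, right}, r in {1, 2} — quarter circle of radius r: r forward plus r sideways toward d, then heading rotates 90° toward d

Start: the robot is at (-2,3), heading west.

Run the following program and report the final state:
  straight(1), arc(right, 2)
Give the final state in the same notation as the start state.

initial: at (-2,3), heading west
step 1 (straight(1)): at (-3,3), heading west
step 2 (arc(right, 2)): at (-5,5), heading north

at (-5,5), heading north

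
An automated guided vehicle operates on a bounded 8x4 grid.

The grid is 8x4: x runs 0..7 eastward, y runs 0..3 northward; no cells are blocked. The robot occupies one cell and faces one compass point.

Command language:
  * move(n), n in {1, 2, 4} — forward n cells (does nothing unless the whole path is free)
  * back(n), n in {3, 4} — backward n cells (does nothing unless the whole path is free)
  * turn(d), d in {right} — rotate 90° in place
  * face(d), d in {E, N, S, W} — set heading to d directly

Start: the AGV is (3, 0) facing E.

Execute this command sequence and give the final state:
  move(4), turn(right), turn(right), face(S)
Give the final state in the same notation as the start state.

(7, 0) facing S

initial: (3, 0) facing E
t=1 move(4) ⇒ (7, 0) facing E
t=2 turn(right) ⇒ (7, 0) facing S
t=3 turn(right) ⇒ (7, 0) facing W
t=4 face(S) ⇒ (7, 0) facing S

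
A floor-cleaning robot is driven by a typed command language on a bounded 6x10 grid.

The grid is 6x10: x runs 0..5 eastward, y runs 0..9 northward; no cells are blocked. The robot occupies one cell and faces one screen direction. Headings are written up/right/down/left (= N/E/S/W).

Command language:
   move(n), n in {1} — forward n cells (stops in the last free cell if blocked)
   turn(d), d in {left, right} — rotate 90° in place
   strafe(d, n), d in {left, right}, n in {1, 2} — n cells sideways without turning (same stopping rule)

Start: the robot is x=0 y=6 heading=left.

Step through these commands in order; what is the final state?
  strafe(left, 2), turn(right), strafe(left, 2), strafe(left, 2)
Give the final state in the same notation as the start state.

initial: x=0 y=6 heading=left
t=1 strafe(left, 2) ⇒ x=0 y=4 heading=left
t=2 turn(right) ⇒ x=0 y=4 heading=up
t=3 strafe(left, 2) ⇒ x=0 y=4 heading=up
t=4 strafe(left, 2) ⇒ x=0 y=4 heading=up

x=0 y=4 heading=up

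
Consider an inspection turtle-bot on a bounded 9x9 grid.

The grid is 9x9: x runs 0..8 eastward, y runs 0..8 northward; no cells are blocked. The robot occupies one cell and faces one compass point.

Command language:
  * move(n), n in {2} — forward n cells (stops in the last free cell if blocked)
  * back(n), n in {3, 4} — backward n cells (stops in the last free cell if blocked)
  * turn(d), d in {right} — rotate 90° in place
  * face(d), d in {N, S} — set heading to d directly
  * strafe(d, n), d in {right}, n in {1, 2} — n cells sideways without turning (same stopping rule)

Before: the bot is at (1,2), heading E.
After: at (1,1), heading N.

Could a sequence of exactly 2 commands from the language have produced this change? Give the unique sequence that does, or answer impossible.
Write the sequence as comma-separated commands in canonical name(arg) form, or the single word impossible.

strafe(right, 1), face(N)

key: running face(N) before strafe(right, 1) would end elsewhere — order is forced
from: at (1,2), heading E
1. strafe(right, 1) → at (1,1), heading E
2. face(N) → at (1,1), heading N
no other 2-command option fits: unique.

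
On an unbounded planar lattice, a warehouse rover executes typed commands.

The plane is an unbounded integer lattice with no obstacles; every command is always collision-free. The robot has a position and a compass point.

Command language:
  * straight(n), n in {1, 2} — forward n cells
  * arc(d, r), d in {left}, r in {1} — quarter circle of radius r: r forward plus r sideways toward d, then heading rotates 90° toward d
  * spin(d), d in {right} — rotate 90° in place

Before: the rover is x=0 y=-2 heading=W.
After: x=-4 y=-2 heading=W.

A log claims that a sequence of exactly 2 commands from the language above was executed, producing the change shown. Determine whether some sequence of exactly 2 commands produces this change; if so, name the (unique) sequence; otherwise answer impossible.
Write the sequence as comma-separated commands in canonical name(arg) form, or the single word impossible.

straight(2), straight(2)

key: heading stays W — no command in the sequence turns
begin: x=0 y=-2 heading=W
t=1 straight(2) ⇒ x=-2 y=-2 heading=W
t=2 straight(2) ⇒ x=-4 y=-2 heading=W
all 16 alternatives checked — unique.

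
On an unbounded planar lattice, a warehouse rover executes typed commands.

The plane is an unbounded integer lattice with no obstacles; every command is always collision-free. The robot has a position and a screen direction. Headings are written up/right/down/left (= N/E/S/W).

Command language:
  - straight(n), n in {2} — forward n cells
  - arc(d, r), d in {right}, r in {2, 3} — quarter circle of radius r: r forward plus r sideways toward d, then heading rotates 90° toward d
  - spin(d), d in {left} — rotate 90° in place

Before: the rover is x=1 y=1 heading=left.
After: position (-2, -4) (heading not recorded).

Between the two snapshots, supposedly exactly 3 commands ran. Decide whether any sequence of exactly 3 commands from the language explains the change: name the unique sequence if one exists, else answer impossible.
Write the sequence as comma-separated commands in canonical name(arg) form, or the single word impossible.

spin(left), straight(2), arc(right, 3)

key: running arc(right, 3) before spin(left) would end elsewhere — order is forced
initial: x=1 y=1 heading=left
1. spin(left) → x=1 y=1 heading=down
2. straight(2) → x=1 y=-1 heading=down
3. arc(right, 3) → x=-2 y=-4 heading=left
no rival 3-sequence matches.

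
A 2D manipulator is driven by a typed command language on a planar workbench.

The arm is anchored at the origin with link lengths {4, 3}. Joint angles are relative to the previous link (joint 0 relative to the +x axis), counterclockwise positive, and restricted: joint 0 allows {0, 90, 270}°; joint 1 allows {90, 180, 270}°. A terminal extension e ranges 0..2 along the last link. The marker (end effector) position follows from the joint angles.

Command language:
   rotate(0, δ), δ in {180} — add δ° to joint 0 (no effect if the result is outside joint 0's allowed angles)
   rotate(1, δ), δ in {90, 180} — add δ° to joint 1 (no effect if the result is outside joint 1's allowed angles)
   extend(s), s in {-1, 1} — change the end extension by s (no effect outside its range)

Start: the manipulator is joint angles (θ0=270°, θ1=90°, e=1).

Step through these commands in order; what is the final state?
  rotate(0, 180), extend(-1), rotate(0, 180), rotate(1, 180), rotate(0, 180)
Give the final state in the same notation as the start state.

begin: joint angles (θ0=270°, θ1=90°, e=1)
1. rotate(0, 180) → joint angles (θ0=90°, θ1=90°, e=1)
2. extend(-1) → joint angles (θ0=90°, θ1=90°, e=0)
3. rotate(0, 180) → joint angles (θ0=270°, θ1=90°, e=0)
4. rotate(1, 180) → joint angles (θ0=270°, θ1=270°, e=0)
5. rotate(0, 180) → joint angles (θ0=90°, θ1=270°, e=0)

joint angles (θ0=90°, θ1=270°, e=0)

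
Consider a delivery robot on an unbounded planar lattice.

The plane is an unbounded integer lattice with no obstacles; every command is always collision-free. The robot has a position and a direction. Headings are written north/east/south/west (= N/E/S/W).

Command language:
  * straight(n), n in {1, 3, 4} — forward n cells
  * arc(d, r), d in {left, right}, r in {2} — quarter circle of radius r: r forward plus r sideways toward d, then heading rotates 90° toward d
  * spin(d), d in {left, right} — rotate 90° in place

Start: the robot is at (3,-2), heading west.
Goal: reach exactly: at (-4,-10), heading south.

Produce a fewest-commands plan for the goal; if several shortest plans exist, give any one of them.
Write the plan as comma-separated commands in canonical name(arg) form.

initial: at (3,-2), heading west
1. straight(1) → at (2,-2), heading west
2. straight(4) → at (-2,-2), heading west
3. arc(left, 2) → at (-4,-4), heading south
4. straight(3) → at (-4,-7), heading south
5. straight(3) → at (-4,-10), heading south
no 4-step plan works, so 5 is optimal.

straight(1), straight(4), arc(left, 2), straight(3), straight(3)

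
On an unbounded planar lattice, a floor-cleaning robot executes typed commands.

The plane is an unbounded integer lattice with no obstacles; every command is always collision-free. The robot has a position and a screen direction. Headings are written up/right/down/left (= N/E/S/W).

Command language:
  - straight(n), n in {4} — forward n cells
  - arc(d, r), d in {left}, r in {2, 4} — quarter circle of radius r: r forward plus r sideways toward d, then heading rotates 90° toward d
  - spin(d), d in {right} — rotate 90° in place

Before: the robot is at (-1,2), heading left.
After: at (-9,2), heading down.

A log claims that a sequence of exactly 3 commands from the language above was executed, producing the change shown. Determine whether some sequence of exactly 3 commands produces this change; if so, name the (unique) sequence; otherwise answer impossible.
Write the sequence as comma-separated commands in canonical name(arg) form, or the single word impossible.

key: running arc(left, 4) before spin(right) would end elsewhere — order is forced
from: at (-1,2), heading left
[1] after spin(right): at (-1,2), heading up
[2] after arc(left, 4): at (-5,6), heading left
[3] after arc(left, 4): at (-9,2), heading down
uniquely the one of 64 3-step routes that fits.

spin(right), arc(left, 4), arc(left, 4)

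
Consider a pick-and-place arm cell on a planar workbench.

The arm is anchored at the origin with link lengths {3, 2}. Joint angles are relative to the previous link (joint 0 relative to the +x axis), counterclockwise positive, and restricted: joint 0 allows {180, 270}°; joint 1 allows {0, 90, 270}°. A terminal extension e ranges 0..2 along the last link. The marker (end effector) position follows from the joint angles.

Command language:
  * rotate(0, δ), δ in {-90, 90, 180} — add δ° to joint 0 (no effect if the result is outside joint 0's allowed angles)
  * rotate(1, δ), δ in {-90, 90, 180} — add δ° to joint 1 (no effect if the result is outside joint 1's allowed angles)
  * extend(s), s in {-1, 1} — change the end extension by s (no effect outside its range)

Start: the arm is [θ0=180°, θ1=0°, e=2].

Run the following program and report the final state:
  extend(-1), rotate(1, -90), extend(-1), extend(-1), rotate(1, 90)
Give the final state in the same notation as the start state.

start: [θ0=180°, θ1=0°, e=2]
[1] after extend(-1): [θ0=180°, θ1=0°, e=1]
[2] after rotate(1, -90): [θ0=180°, θ1=270°, e=1]
[3] after extend(-1): [θ0=180°, θ1=270°, e=0]
[4] after extend(-1): [θ0=180°, θ1=270°, e=0]
[5] after rotate(1, 90): [θ0=180°, θ1=0°, e=0]

[θ0=180°, θ1=0°, e=0]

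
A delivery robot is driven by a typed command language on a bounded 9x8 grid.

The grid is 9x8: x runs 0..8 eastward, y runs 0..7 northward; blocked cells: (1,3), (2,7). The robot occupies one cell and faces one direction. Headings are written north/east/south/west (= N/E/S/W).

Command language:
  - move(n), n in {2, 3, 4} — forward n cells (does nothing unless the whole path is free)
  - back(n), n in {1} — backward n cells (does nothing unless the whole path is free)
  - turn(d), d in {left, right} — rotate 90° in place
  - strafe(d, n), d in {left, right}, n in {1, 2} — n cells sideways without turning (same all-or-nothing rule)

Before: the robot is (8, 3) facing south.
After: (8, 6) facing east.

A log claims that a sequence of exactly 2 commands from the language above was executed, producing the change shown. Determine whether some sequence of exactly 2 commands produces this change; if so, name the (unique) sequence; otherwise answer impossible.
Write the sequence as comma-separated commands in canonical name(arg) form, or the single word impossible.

all 100 sequences checked — none match.

impossible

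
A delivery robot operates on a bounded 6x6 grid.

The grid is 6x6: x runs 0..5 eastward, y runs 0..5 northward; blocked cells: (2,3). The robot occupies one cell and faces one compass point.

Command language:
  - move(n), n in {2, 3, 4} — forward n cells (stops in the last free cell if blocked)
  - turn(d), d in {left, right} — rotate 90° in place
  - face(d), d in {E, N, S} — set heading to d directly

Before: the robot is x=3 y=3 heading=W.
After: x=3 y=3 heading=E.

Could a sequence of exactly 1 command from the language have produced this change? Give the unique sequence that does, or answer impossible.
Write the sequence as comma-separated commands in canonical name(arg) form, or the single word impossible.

face(E)

key: parked at (3,3) the whole time — nothing moves the robot
begin: x=3 y=3 heading=W
[1] after face(E): x=3 y=3 heading=E
all 8 alternatives checked — unique.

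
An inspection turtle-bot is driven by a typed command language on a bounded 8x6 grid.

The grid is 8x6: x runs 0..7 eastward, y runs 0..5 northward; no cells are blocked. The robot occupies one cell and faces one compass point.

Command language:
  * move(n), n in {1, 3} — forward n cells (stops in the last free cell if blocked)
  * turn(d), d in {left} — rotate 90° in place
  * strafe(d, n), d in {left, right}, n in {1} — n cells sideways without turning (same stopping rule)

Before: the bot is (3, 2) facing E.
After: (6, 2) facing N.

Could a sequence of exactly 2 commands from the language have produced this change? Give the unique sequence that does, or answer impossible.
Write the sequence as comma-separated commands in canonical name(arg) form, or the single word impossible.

move(3), turn(left)

key: running turn(left) before move(3) would end elsewhere — order is forced
from: (3, 2) facing E
step 1 (move(3)): (6, 2) facing E
step 2 (turn(left)): (6, 2) facing N
no other 2-command option fits: unique.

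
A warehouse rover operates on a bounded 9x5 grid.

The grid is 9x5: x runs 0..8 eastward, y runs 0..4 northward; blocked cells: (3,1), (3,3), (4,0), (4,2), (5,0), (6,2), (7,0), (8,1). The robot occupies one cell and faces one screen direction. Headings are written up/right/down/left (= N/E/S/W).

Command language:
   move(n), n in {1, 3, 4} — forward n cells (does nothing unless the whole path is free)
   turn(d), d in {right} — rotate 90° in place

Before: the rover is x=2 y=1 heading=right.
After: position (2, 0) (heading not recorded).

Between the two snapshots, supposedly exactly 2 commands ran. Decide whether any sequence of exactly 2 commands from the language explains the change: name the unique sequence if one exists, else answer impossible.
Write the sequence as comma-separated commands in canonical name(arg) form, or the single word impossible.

key: order matters: swapping turn(right) and move(1) lands elsewhere
start: x=2 y=1 heading=right
1. turn(right) → x=2 y=1 heading=down
2. move(1) → x=2 y=0 heading=down
no rival 2-sequence matches.

turn(right), move(1)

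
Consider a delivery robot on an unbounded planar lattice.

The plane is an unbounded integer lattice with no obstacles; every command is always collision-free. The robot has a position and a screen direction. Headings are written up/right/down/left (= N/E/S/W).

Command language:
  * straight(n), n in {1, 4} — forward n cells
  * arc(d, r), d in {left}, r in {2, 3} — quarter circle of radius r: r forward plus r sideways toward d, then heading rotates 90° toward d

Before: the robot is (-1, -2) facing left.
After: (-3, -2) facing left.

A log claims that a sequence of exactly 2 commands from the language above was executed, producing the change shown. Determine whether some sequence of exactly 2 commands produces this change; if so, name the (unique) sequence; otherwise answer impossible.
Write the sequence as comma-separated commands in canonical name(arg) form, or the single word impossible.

key: still facing W at the end — nothing in the sequence rotates
start: (-1, -2) facing left
1. straight(1) → (-2, -2) facing left
2. straight(1) → (-3, -2) facing left
no rival 2-sequence matches.

straight(1), straight(1)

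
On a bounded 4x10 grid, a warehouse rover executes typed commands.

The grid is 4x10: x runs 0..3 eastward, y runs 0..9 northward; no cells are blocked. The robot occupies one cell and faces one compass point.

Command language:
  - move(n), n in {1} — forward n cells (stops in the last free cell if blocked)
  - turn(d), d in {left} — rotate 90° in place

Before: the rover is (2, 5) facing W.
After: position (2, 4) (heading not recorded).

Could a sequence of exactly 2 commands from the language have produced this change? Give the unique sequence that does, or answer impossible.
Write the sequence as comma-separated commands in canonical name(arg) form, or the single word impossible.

key: running move(1) before turn(left) would end elsewhere — order is forced
initial: (2, 5) facing W
[1] after turn(left): (2, 5) facing S
[2] after move(1): (2, 4) facing S
all 4 alternatives checked — unique.

turn(left), move(1)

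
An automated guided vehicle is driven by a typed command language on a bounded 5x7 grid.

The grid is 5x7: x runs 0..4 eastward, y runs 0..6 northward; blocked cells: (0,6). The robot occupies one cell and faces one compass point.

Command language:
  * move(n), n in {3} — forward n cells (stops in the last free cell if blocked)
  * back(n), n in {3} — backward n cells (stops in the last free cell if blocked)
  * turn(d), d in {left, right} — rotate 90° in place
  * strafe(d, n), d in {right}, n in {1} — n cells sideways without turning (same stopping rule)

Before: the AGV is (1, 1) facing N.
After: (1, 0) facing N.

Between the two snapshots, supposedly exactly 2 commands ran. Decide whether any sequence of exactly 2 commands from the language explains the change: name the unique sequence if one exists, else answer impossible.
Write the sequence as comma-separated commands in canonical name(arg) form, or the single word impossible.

back(3), back(3)

key: the first back(3) runs into the grid edge before its full distance
start: (1, 1) facing N
[1] after back(3): (1, 0) facing N
[2] after back(3): (1, 0) facing N
all 25 alternatives checked — unique.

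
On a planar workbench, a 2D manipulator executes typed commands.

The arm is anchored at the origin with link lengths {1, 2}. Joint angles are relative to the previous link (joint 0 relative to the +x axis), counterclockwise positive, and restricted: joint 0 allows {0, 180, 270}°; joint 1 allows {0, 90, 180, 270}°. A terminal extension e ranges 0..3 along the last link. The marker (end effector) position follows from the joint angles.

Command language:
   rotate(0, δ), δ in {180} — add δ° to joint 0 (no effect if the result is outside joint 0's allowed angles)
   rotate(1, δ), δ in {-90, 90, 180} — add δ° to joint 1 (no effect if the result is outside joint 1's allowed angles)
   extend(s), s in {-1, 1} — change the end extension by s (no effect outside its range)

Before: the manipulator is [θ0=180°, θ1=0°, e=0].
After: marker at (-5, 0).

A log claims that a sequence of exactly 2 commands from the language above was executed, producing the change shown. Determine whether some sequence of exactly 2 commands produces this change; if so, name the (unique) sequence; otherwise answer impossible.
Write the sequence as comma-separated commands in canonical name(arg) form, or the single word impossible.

extend(1), extend(1)

t0: [θ0=180°, θ1=0°, e=0]
t=1 extend(1) ⇒ [θ0=180°, θ1=0°, e=1]
t=2 extend(1) ⇒ [θ0=180°, θ1=0°, e=2]
all 36 alternatives checked — unique.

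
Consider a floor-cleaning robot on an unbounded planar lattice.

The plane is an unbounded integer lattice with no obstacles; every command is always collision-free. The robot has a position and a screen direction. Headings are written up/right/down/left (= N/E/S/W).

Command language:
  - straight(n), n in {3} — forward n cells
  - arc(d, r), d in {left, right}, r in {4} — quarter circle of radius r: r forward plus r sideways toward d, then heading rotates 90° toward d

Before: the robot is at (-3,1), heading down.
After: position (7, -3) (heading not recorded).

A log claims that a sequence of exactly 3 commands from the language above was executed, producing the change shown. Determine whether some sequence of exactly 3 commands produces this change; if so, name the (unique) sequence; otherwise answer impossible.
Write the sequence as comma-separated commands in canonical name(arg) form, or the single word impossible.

key: running straight(3) before arc(left, 4) would end elsewhere — order is forced
begin: at (-3,1), heading down
t=1 arc(left, 4) ⇒ at (1,-3), heading right
t=2 straight(3) ⇒ at (4,-3), heading right
t=3 straight(3) ⇒ at (7,-3), heading right
no other 3-command option fits: unique.

arc(left, 4), straight(3), straight(3)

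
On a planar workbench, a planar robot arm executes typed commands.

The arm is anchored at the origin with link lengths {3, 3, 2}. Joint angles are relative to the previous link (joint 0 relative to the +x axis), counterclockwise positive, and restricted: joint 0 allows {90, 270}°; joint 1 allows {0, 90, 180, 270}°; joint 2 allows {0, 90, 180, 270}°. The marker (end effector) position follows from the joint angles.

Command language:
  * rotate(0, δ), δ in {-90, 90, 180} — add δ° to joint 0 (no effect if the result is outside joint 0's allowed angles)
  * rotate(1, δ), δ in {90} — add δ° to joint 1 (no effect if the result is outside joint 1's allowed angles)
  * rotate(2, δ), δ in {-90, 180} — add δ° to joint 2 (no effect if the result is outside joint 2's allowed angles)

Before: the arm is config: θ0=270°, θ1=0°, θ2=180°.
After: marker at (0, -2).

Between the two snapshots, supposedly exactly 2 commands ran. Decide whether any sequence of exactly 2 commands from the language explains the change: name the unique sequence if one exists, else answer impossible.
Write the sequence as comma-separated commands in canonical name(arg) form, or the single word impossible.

rotate(1, 90), rotate(1, 90)

from: config: θ0=270°, θ1=0°, θ2=180°
step 1 (rotate(1, 90)): config: θ0=270°, θ1=90°, θ2=180°
step 2 (rotate(1, 90)): config: θ0=270°, θ1=180°, θ2=180°
no other 2-command option fits: unique.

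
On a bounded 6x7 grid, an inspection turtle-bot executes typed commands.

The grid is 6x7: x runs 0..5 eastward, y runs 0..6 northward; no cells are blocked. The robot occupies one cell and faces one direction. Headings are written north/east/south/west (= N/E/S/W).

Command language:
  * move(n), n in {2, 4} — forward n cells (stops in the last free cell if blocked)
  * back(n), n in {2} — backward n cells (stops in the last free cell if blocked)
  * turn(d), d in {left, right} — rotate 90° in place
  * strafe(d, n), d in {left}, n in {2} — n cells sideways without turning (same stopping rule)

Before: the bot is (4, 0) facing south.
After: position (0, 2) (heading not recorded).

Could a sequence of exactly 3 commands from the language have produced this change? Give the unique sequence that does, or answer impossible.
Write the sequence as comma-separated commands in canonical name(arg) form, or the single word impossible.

back(2), turn(right), move(4)

key: running move(4) before back(2) would end elsewhere — order is forced
begin: (4, 0) facing south
step 1 (back(2)): (4, 2) facing south
step 2 (turn(right)): (4, 2) facing west
step 3 (move(4)): (0, 2) facing west
uniquely the one of 216 3-step routes that fits.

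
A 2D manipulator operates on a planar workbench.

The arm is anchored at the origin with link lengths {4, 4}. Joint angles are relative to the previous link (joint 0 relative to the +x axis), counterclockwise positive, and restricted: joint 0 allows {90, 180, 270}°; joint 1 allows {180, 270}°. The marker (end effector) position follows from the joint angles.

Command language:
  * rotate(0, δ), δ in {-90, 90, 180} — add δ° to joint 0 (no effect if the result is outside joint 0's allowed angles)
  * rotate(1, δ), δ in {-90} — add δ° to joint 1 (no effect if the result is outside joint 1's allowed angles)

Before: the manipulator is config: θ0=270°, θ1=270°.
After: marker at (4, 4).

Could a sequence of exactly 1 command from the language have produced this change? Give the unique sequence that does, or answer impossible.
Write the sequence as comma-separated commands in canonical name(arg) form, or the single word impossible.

rotate(0, 180)

start: config: θ0=270°, θ1=270°
1. rotate(0, 180) → config: θ0=90°, θ1=270°
no other 1-command option fits: unique.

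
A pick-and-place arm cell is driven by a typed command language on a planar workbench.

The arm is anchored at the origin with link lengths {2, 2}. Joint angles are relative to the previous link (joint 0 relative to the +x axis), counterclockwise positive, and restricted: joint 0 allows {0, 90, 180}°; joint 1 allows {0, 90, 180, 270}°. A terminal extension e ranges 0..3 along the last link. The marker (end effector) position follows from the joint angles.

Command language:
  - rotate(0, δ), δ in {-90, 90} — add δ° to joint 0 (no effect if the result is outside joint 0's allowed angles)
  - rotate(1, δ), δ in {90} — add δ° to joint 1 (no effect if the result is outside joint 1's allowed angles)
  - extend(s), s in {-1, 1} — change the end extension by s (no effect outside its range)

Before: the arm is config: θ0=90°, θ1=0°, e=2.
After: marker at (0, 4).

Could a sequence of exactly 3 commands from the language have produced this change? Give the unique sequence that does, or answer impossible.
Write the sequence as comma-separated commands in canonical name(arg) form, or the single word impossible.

extend(-1), extend(-1), extend(-1)

start: config: θ0=90°, θ1=0°, e=2
step 1 (extend(-1)): config: θ0=90°, θ1=0°, e=1
step 2 (extend(-1)): config: θ0=90°, θ1=0°, e=0
step 3 (extend(-1)): config: θ0=90°, θ1=0°, e=0
no other 3-command option fits: unique.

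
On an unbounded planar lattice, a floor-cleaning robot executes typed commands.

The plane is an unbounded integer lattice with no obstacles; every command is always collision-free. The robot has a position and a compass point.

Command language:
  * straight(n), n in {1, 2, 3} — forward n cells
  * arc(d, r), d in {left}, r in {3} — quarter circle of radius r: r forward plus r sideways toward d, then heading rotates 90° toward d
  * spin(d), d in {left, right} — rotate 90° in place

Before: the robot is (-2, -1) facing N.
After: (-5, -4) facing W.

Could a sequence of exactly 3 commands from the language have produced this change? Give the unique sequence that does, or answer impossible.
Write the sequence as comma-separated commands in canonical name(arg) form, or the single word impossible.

key: order matters: swapping spin(left) and spin(right) lands elsewhere
start: (-2, -1) facing N
[1] after spin(left): (-2, -1) facing W
[2] after arc(left, 3): (-5, -4) facing S
[3] after spin(right): (-5, -4) facing W
no rival 3-sequence matches.

spin(left), arc(left, 3), spin(right)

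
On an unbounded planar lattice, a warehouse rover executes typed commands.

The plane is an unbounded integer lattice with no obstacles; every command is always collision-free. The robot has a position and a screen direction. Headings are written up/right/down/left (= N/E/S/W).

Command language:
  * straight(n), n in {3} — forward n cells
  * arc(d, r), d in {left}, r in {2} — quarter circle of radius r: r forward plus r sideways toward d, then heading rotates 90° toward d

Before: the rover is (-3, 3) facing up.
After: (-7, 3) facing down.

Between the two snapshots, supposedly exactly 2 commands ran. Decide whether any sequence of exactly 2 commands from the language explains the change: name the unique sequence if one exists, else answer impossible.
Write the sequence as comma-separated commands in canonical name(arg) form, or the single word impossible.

key: cell and facing (now S) both changed — the 2 commands mix motion and turning
t0: (-3, 3) facing up
[1] after arc(left, 2): (-5, 5) facing left
[2] after arc(left, 2): (-7, 3) facing down
all 4 alternatives checked — unique.

arc(left, 2), arc(left, 2)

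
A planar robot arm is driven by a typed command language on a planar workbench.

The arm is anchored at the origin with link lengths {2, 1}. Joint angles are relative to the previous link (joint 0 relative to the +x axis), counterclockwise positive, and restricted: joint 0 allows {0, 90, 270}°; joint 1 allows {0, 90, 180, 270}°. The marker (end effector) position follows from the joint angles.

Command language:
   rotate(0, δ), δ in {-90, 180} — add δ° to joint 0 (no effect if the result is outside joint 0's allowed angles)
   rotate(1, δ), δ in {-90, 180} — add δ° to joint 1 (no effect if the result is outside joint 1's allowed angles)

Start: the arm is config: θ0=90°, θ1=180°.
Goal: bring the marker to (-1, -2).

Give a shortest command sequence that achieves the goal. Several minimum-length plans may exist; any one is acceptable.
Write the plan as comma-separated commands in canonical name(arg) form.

initial: config: θ0=90°, θ1=180°
[1] after rotate(0, 180): config: θ0=270°, θ1=180°
[2] after rotate(1, -90): config: θ0=270°, θ1=90°
[3] after rotate(1, 180): config: θ0=270°, θ1=270°
minimal: 3 command(s), checked below 3.

rotate(0, 180), rotate(1, -90), rotate(1, 180)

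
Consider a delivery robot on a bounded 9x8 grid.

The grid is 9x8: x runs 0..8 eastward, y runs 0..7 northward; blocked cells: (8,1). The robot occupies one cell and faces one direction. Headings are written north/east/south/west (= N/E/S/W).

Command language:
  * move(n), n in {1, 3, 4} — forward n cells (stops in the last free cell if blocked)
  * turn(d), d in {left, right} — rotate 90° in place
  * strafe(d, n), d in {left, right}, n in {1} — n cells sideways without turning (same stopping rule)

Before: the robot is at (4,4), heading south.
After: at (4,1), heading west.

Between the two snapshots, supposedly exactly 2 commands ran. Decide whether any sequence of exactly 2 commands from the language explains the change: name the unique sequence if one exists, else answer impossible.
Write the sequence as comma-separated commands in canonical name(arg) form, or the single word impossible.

move(3), turn(right)

key: position moved to (4,1) AND the heading swung to W — translation plus rotation needed
t0: at (4,4), heading south
[1] after move(3): at (4,1), heading south
[2] after turn(right): at (4,1), heading west
uniquely the one of 49 2-step routes that fits.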